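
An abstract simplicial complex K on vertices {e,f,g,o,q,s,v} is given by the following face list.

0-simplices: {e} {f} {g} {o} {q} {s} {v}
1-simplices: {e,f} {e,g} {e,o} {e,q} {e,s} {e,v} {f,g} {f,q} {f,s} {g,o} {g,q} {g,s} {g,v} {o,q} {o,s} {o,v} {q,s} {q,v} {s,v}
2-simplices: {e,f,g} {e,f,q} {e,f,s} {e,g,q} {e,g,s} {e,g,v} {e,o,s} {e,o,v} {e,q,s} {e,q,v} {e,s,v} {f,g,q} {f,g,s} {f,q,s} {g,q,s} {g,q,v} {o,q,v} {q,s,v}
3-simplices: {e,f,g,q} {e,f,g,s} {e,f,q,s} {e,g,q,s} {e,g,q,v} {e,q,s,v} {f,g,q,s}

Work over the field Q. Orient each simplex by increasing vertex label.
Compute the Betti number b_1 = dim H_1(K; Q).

b_1=1

n_0=7 n_1=19 n_2=18 n_3=7  [Q]
∂1: piv[ef,eg,eo,eq,es,ev] rk=6  ker:fg,fq,fs,go,gq,gs,gv,oq,os,ov,qs,qv,sv
∂2: piv[efg,efq,efs,egq,egs,egv,eos,eov,eqs,eqv,esv,oqv] rk=12  ker:fgq,fgs,fqs,gqs,gqv,qsv
∂3: piv[efgq,efgs,efqs,egqs,egqv,eqsv] rk=6  ker:fgqs
b_1=(19−6)−12=1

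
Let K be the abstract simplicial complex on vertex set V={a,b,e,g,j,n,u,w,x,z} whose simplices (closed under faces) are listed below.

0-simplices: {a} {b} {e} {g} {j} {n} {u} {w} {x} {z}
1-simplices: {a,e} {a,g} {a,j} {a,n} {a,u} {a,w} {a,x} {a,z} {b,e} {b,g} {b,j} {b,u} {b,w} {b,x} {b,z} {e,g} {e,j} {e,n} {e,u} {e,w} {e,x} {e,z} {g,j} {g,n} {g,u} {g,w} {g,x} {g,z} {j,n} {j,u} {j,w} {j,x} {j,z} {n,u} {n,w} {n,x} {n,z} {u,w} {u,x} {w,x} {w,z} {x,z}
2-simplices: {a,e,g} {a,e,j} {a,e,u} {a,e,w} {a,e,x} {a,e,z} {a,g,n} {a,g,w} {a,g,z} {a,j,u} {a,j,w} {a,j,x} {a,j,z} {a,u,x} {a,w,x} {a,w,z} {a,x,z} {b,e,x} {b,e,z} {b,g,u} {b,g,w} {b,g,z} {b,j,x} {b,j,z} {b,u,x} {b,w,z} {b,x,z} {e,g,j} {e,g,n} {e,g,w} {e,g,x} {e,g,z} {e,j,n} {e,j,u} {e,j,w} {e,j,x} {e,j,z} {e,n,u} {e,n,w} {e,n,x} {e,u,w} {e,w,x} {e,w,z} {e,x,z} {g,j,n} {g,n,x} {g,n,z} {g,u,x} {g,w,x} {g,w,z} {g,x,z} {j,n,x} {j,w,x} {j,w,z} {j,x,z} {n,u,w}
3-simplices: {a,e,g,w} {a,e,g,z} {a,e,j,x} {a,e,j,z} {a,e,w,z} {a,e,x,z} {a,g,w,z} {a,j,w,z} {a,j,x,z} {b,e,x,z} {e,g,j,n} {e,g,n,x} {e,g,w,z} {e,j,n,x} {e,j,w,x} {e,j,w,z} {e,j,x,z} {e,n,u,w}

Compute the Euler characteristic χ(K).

n_0=10 n_1=42 n_2=56 n_3=18
χ=+10−42+56−18=6

χ(K)=6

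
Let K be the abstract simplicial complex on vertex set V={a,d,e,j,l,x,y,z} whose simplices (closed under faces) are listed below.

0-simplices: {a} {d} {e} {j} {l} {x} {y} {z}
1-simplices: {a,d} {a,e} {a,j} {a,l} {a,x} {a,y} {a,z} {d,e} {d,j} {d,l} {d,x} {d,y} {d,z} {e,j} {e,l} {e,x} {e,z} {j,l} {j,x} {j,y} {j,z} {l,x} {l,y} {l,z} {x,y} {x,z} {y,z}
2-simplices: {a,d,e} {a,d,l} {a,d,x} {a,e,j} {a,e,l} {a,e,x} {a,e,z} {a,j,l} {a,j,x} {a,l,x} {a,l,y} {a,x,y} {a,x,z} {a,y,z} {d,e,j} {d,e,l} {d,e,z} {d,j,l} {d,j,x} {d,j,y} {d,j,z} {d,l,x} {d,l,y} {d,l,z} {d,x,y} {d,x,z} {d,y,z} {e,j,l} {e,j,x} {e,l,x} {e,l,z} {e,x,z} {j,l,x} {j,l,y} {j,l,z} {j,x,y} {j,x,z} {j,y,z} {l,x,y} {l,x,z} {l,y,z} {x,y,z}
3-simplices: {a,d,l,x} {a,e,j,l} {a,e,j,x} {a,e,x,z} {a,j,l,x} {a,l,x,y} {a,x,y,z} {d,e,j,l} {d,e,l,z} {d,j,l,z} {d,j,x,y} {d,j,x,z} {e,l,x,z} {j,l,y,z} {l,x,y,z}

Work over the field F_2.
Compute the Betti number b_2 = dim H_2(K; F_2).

b_2=7

n_0=8 n_1=27 n_2=42 n_3=15  [Z2]
∂1: piv[ad,ae,aj,al,ax,ay,az] rk=7  ker:de,dj,dl,dx,dy,dz,ej,el,ex,ez,jl,jx,jy,jz,lx,ly,lz,xy,xz,yz
∂2: piv[ade,adl,adx,aej,ael,aex,aez,ajl,ajx,alx,aly,axy,axz,ayz,dej,dez,djy,djz,dly,dlz] rk=20  ker:del,djl,djx,dlx,dxy,dxz,dyz,ejl,ejx,elx,elz,exz,jlx,jly,jlz,jxy,jxz,jyz,lxy,lxz,lyz,xyz
∂3: piv[adlx,aejl,aejx,aexz,ajlx,alxy,axyz,dejl,delz,djlz,djxy,djxz,elxz,jlyz,lxyz] rk=15
b_2=(42−20)−15=7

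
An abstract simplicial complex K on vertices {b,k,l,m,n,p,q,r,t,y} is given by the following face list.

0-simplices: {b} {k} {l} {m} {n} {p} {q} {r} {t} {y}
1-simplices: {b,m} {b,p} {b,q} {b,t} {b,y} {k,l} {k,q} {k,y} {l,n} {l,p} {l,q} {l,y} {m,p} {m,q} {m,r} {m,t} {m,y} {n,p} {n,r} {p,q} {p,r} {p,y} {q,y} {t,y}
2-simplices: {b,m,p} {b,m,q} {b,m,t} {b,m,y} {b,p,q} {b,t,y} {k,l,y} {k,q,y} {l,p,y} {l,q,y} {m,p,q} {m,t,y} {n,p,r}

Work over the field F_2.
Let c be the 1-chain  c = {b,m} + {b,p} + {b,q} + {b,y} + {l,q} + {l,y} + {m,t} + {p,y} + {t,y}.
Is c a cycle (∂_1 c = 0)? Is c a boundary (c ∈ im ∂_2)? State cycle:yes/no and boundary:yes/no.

cycle:yes boundary:no

n_0=10 n_1=24 n_2=13  [Z2]
∂1: piv[bm,bp,bq,bt,by,kl,kq,ln,mr] rk=9  ker:ky,lp,lq,ly,mp,mq,mt,my,np,nr,pq,pr,py,qy,ty
∂2: piv[bmp,bmq,bmt,bmy,bpq,bty,kly,kqy,lpy,lqy,npr] rk=11  ker:mpq,mty
∂1c = 0
c vs im∂2: residual ≠ 0 ⇒ not boundary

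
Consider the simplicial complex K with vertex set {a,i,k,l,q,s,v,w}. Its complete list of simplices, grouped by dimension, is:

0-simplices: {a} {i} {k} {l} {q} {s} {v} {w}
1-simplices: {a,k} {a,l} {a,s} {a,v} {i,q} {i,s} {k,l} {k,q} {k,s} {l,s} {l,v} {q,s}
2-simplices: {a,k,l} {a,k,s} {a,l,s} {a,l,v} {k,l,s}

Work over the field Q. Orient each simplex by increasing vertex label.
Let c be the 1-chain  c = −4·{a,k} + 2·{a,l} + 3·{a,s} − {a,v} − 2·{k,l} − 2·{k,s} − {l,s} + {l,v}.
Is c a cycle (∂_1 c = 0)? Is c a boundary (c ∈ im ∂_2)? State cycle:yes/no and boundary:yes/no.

n_0=8 n_1=12 n_2=5  [Q]
∂1: piv[ak,al,as,av,iq,is] rk=6  ker:kl,kq,ks,ls,lv,qs
∂2: piv[akl,aks,als,alv] rk=4  ker:kls
∂1c = 0
c vs im∂2: reduces to 0 ⇒ boundary

cycle:yes boundary:yes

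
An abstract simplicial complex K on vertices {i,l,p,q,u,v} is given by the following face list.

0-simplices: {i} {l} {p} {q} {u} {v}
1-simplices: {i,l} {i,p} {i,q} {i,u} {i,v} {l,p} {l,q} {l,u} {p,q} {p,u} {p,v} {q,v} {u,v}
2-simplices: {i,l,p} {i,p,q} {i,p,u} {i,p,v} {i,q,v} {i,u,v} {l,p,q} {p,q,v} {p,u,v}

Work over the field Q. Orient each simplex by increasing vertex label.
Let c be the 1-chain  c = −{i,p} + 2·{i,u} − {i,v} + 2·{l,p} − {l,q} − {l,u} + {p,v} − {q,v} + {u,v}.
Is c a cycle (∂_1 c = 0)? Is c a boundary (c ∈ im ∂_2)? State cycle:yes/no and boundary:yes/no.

cycle:yes boundary:no

n_0=6 n_1=13 n_2=9  [Q]
∂1: piv[il,ip,iq,iu,iv] rk=5  ker:lp,lq,lu,pq,pu,pv,qv,uv
∂2: piv[ilp,ipq,ipu,ipv,iqv,iuv,lpq] rk=7  ker:pqv,puv
∂1c = 0
c vs im∂2: residual ≠ 0 ⇒ not boundary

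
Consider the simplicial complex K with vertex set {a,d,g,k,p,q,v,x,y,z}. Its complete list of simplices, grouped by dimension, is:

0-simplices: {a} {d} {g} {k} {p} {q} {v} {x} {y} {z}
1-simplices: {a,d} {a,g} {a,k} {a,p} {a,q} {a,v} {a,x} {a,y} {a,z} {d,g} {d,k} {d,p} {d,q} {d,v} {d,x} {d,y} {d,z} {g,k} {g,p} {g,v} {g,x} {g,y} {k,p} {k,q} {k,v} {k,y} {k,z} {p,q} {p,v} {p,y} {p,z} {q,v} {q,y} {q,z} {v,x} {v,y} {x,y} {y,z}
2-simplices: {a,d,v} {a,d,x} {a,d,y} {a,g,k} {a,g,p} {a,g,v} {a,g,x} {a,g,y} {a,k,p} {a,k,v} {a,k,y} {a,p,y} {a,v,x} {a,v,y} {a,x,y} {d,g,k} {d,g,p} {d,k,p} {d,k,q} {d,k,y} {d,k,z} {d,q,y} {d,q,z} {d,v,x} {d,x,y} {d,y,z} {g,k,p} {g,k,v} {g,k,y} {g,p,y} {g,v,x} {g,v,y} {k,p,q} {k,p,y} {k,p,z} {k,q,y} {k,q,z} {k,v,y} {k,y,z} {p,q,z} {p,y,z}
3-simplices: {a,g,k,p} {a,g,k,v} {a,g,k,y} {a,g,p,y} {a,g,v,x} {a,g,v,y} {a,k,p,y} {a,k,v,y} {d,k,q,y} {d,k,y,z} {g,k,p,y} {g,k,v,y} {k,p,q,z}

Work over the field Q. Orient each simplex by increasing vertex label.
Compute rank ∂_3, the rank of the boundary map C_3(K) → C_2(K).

rank∂_3=11

n_0=10 n_1=38 n_2=41 n_3=13  [Q]
∂1: piv[ad,ag,ak,ap,aq,av,ax,ay,az] rk=9  ker:dg,dk,dp,dq,dv,dx,dy,dz,gk,gp,gv,gx,gy,kp,kq,kv,ky,kz,pq,pv,py,pz,qv,qy,qz,vx,vy,xy,yz
∂2: piv[adv,adx,ady,agk,agp,agv,agx,agy,akp,akv,aky,apy,avx,avy,axy,dgk,dgp,dkq,dky,dkz,dqy,dqz,dyz,kpq,kpz] rk=25  ker:dkp,dvx,dxy,gkp,gkv,gky,gpy,gvx,gvy,kpy,kqy,kqz,kvy,kyz,pqz,pyz
∂3: piv[agkp,agkv,agky,agpy,agvx,agvy,akpy,akvy,dkqy,dkyz,kpqz] rk=11  ker:gkpy,gkvy
rk∂_3=11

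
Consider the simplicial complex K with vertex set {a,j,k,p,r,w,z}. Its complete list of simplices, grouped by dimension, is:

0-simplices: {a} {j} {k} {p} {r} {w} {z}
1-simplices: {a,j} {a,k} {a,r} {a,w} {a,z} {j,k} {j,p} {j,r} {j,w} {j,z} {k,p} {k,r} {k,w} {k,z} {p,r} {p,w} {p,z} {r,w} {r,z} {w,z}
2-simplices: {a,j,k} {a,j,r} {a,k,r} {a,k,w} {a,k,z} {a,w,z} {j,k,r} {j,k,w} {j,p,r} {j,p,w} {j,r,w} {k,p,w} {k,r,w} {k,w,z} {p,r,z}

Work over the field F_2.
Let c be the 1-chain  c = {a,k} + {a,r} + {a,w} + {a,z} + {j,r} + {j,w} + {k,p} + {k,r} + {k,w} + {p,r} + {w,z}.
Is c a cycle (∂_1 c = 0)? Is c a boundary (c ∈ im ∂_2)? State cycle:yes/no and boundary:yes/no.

n_0=7 n_1=20 n_2=15  [Z2]
∂1: piv[aj,ak,ar,aw,az,jp] rk=6  ker:jk,jr,jw,jz,kp,kr,kw,kz,pr,pw,pz,rw,rz,wz
∂2: piv[ajk,ajr,akr,akw,akz,awz,jkw,jpr,jpw,jrw,kpw,prz] rk=12  ker:jkr,krw,kwz
∂1c = 0
c vs im∂2: reduces to 0 ⇒ boundary

cycle:yes boundary:yes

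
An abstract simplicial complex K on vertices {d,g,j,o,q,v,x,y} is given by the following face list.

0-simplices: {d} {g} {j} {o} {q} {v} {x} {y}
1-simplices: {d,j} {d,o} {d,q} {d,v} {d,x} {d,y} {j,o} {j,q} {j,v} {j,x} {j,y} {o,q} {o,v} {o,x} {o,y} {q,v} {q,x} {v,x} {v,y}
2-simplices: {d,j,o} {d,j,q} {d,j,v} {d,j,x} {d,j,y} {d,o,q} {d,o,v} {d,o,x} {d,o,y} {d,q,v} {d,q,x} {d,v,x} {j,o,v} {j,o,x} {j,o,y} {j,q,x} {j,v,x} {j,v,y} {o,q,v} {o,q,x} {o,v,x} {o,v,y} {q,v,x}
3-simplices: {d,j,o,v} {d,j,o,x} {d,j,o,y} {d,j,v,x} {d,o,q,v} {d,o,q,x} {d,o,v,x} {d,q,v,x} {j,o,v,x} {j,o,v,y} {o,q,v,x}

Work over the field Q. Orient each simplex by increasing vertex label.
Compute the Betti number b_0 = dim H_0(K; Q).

b_0=2

n_0=8 n_1=19 n_2=23 n_3=11  [Q]
∂1: piv[dj,do,dq,dv,dx,dy] rk=6  ker:jo,jq,jv,jx,jy,oq,ov,ox,oy,qv,qx,vx,vy
∂2: piv[djo,djq,djv,djx,djy,doq,dov,dox,doy,dqv,dqx,dvx,jvy] rk=13  ker:jov,jox,joy,jqx,jvx,oqv,oqx,ovx,ovy,qvx
∂3: piv[djov,djox,djoy,djvx,doqv,doqx,dovx,dqvx,jovy] rk=9  ker:jovx,oqvx
b_0=(8−0)−6=2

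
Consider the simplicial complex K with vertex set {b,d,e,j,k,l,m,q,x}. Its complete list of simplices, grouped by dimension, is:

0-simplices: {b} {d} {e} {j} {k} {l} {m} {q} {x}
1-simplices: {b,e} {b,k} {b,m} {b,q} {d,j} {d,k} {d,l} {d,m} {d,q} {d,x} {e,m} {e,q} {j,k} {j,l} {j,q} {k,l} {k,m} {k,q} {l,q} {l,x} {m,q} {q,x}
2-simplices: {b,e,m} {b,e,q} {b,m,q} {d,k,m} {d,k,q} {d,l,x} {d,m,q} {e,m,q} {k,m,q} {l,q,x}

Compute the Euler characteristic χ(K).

χ(K)=-3

n_0=9 n_1=22 n_2=10
χ=+9−22+10=-3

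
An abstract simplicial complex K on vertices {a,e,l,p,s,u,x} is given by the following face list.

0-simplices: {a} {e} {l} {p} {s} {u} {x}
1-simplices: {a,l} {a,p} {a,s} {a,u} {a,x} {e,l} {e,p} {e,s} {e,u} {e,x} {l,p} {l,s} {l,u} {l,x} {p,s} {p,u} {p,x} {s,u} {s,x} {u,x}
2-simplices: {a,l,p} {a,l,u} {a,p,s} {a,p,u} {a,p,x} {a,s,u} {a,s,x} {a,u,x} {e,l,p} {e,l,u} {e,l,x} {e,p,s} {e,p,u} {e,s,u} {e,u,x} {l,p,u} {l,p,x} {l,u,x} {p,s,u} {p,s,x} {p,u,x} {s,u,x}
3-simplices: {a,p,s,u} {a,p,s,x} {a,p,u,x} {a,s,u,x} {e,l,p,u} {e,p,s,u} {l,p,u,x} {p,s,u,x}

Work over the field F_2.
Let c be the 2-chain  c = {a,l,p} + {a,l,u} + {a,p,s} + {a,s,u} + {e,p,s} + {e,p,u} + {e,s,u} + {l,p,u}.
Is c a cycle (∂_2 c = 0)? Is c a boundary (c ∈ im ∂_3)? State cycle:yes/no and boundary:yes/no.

cycle:yes boundary:no

n_0=7 n_1=20 n_2=22 n_3=8  [Z2]
∂1: piv[al,ap,as,au,ax,el] rk=6  ker:ep,es,eu,ex,lp,ls,lu,lx,ps,pu,px,su,sx,ux
∂2: piv[alp,alu,aps,apu,apx,asu,asx,aux,elp,elu,elx,eps,eux] rk=13  ker:epu,esu,lpu,lpx,lux,psu,psx,pux,sux
∂3: piv[apsu,apsx,apux,asux,elpu,epsu,lpux] rk=7  ker:psux
∂2c = 0
c vs im∂3: residual ≠ 0 ⇒ not boundary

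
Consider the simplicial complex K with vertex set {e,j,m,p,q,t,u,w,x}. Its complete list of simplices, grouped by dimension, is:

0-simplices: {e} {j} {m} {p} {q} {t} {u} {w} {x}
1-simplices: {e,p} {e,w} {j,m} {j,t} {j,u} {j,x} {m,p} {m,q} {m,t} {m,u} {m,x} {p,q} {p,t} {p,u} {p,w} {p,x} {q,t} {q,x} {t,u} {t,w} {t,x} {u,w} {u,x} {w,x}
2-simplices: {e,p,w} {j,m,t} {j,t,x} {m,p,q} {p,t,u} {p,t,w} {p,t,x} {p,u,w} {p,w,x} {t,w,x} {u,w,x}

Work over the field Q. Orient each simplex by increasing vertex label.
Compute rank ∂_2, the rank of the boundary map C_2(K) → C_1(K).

rank∂_2=10

n_0=9 n_1=24 n_2=11  [Q]
∂1: piv[ep,ew,jm,jt,ju,jx,mp,mq] rk=8  ker:mt,mu,mx,pq,pt,pu,pw,px,qt,qx,tu,tw,tx,uw,ux,wx
∂2: piv[epw,jmt,jtx,mpq,ptu,ptw,ptx,puw,pwx,uwx] rk=10  ker:twx
rk∂_2=10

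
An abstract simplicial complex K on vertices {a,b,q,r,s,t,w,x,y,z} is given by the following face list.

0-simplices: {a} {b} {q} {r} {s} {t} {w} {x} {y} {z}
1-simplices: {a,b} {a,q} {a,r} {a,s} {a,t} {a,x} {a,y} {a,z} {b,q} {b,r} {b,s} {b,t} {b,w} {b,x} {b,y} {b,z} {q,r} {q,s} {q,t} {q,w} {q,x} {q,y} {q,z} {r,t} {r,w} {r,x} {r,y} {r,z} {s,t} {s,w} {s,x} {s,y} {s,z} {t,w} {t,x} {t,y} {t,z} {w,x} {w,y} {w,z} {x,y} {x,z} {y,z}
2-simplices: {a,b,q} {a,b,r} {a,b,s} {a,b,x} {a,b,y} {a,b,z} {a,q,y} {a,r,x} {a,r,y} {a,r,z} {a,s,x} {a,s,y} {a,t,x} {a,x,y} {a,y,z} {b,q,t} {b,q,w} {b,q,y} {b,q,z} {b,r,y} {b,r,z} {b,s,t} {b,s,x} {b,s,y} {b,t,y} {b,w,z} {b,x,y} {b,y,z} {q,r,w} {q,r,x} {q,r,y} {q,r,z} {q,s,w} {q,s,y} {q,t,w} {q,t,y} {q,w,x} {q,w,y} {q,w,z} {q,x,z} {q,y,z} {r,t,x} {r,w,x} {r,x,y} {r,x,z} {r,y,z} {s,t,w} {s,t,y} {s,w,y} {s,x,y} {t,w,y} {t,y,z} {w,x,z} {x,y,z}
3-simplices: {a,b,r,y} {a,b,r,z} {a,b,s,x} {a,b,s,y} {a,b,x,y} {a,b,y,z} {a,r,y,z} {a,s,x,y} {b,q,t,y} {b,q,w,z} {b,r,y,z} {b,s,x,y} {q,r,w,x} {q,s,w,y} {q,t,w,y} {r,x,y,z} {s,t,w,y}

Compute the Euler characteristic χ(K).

n_0=10 n_1=43 n_2=54 n_3=17
χ=+10−43+54−17=4

χ(K)=4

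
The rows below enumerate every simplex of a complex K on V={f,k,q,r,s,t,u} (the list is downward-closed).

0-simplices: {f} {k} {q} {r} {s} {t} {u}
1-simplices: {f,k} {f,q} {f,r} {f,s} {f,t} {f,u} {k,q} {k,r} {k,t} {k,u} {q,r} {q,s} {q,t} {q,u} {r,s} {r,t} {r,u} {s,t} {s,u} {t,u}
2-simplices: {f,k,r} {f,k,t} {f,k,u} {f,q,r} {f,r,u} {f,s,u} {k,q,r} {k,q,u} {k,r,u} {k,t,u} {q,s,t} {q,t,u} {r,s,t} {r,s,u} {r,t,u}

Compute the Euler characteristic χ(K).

χ(K)=2

n_0=7 n_1=20 n_2=15
χ=+7−20+15=2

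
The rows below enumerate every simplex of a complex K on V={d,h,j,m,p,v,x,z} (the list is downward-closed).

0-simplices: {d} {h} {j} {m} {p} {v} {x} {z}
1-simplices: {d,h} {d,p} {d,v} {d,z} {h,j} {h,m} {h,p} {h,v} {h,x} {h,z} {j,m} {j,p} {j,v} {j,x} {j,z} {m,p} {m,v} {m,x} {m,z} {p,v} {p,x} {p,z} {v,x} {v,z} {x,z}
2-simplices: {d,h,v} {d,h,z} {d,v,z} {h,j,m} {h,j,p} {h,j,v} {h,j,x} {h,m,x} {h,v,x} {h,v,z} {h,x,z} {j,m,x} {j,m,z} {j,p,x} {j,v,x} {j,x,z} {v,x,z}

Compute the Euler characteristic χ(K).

n_0=8 n_1=25 n_2=17
χ=+8−25+17=0

χ(K)=0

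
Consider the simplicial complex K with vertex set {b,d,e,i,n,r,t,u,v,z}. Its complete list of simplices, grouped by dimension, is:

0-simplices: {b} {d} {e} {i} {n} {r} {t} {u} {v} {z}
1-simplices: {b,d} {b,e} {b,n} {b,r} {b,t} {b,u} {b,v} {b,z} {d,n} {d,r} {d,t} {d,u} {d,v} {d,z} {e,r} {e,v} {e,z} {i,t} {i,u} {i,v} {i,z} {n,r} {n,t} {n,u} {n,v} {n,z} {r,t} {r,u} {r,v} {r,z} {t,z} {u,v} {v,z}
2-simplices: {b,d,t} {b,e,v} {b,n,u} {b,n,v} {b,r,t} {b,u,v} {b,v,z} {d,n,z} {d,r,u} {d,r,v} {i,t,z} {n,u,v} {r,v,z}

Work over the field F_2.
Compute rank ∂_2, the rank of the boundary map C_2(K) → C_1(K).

rank∂_2=12

n_0=10 n_1=33 n_2=13  [Z2]
∂1: piv[bd,be,bn,br,bt,bu,bv,bz,it] rk=9  ker:dn,dr,dt,du,dv,dz,er,ev,ez,iu,iv,iz,nr,nt,nu,nv,nz,rt,ru,rv,rz,tz,uv,vz
∂2: piv[bdt,bev,bnu,bnv,brt,buv,bvz,dnz,dru,drv,itz,rvz] rk=12  ker:nuv
rk∂_2=12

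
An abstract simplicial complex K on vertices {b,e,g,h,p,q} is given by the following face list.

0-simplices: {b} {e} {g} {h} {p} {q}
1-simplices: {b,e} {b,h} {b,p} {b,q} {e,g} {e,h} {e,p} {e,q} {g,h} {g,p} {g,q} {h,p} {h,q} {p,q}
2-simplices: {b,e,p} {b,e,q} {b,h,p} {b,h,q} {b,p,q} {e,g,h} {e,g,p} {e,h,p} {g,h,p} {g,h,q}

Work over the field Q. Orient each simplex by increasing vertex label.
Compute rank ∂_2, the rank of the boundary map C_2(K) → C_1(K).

rank∂_2=9

n_0=6 n_1=14 n_2=10  [Q]
∂1: piv[be,bh,bp,bq,eg] rk=5  ker:eh,ep,eq,gh,gp,gq,hp,hq,pq
∂2: piv[bep,beq,bhp,bhq,bpq,egh,egp,ehp,ghq] rk=9  ker:ghp
rk∂_2=9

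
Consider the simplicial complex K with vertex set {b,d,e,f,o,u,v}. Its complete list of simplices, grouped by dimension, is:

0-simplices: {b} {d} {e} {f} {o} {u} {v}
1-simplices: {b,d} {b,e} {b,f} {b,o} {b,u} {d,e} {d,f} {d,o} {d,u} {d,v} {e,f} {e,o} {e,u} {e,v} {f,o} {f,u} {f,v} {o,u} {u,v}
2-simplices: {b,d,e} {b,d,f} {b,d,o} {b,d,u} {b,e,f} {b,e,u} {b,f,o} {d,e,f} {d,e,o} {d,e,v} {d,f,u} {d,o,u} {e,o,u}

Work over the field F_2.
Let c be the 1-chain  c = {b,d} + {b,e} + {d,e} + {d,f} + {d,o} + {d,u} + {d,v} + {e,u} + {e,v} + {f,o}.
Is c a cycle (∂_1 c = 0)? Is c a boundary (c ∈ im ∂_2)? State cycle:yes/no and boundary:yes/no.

n_0=7 n_1=19 n_2=13  [Z2]
∂1: piv[bd,be,bf,bo,bu,dv] rk=6  ker:de,df,do,du,ef,eo,eu,ev,fo,fu,fv,ou,uv
∂2: piv[bde,bdf,bdo,bdu,bef,beu,bfo,deo,dev,dfu,dou] rk=11  ker:def,eou
∂1c = 0
c vs im∂2: reduces to 0 ⇒ boundary

cycle:yes boundary:yes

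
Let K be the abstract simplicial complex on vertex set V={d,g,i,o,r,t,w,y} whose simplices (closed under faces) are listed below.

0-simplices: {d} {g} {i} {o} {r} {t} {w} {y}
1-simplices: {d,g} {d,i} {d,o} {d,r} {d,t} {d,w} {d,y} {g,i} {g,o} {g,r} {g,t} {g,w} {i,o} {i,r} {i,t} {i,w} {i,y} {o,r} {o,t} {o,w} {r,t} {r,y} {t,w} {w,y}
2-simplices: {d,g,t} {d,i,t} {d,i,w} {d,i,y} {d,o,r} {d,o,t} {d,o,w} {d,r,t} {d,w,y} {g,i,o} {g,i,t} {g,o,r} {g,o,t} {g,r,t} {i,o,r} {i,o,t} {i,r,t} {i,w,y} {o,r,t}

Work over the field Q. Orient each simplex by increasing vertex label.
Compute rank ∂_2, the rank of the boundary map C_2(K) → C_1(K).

n_0=8 n_1=24 n_2=19  [Q]
∂1: piv[dg,di,do,dr,dt,dw,dy] rk=7  ker:gi,go,gr,gt,gw,io,ir,it,iw,iy,or,ot,ow,rt,ry,tw,wy
∂2: piv[dgt,dit,diw,diy,dor,dot,dow,drt,dwy,gio,git,gor,got,ior] rk=14  ker:grt,iot,irt,iwy,ort
rk∂_2=14

rank∂_2=14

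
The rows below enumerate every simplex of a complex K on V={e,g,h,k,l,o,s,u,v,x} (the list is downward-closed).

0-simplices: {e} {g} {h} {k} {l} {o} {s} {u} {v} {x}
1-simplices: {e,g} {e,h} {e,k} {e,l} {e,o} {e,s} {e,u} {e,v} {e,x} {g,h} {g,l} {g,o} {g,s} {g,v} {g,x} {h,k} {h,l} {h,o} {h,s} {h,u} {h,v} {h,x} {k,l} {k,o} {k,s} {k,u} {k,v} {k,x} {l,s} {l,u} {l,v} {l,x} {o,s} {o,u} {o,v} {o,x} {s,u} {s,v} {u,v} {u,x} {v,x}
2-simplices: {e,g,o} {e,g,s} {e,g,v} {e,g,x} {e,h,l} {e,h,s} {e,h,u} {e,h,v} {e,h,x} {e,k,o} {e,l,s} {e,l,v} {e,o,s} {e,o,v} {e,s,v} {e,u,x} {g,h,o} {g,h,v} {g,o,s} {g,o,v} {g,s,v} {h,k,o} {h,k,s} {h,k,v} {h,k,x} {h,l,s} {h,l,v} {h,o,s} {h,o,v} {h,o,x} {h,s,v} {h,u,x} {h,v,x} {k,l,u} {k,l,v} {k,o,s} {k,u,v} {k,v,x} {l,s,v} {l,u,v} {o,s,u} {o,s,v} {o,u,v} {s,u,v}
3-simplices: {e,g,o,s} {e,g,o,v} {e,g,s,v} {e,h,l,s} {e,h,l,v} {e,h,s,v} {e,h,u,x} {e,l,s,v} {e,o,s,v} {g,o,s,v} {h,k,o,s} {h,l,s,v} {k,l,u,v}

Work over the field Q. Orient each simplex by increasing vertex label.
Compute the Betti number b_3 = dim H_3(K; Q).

n_0=10 n_1=41 n_2=44 n_3=13  [Q]
∂1: piv[eg,eh,ek,el,eo,es,eu,ev,ex] rk=9  ker:gh,gl,go,gs,gv,gx,hk,hl,ho,hs,hu,hv,hx,kl,ko,ks,ku,kv,kx,ls,lu,lv,lx,os,ou,ov,ox,su,sv,uv,ux,vx
∂2: piv[ego,egs,egv,egx,ehl,ehs,ehu,ehv,ehx,eko,els,elv,eos,eov,esv,eux,gho,ghv,hko,hks,hkv,hkx,hox,hvx,klu,klv,kuv,osu,ouv] rk=29  ker:gos,gov,gsv,hls,hlv,hos,hov,hsv,hux,kos,kvx,lsv,luv,osv,suv
∂3: piv[egos,egov,egsv,ehls,ehlv,ehsv,ehux,elsv,eosv,hkos,kluv] rk=11  ker:gosv,hlsv
b_3=(13−11)−0=2

b_3=2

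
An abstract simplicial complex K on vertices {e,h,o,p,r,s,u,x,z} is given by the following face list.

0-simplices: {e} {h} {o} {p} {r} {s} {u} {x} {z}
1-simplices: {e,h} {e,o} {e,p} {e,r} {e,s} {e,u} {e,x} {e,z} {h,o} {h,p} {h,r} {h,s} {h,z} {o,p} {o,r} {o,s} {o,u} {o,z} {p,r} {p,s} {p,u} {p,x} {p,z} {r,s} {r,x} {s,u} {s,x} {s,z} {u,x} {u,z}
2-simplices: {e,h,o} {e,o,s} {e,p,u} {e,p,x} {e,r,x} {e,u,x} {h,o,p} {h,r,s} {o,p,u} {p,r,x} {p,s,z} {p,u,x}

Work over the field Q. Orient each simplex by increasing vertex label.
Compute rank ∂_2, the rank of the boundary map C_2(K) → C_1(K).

n_0=9 n_1=30 n_2=12  [Q]
∂1: piv[eh,eo,ep,er,es,eu,ex,ez] rk=8  ker:ho,hp,hr,hs,hz,op,or,os,ou,oz,pr,ps,pu,px,pz,rs,rx,su,sx,sz,ux,uz
∂2: piv[eho,eos,epu,epx,erx,eux,hop,hrs,opu,prx,psz] rk=11  ker:pux
rk∂_2=11

rank∂_2=11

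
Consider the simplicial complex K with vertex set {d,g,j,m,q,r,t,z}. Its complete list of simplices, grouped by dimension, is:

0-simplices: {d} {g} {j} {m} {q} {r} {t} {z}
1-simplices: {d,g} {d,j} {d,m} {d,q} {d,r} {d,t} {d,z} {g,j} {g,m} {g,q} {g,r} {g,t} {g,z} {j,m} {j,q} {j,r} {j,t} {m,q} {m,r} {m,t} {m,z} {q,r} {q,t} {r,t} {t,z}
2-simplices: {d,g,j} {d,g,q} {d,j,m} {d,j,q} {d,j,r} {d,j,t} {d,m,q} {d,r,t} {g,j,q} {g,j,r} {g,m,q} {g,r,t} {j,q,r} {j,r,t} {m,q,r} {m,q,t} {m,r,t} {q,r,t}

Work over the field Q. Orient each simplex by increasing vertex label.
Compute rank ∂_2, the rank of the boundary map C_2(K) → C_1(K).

n_0=8 n_1=25 n_2=18  [Q]
∂1: piv[dg,dj,dm,dq,dr,dt,dz] rk=7  ker:gj,gm,gq,gr,gt,gz,jm,jq,jr,jt,mq,mr,mt,mz,qr,qt,rt,tz
∂2: piv[dgj,dgq,djm,djq,djr,djt,dmq,drt,gjr,gmq,grt,jqr,mqr,mqt,mrt] rk=15  ker:gjq,jrt,qrt
rk∂_2=15

rank∂_2=15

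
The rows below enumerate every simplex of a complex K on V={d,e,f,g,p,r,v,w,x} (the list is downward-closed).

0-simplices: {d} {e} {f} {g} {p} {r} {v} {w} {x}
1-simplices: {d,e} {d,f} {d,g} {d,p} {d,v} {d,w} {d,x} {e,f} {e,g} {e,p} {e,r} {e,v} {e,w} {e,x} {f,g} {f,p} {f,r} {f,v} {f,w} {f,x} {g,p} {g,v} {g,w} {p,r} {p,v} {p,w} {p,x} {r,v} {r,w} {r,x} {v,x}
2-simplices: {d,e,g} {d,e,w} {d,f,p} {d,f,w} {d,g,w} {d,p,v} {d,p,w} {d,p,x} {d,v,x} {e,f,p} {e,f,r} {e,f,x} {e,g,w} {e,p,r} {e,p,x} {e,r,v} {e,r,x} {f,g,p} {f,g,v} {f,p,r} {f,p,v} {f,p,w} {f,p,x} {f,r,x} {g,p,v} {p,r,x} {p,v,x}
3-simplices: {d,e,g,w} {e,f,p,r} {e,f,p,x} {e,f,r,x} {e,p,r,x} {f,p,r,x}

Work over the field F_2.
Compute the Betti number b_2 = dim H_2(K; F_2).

n_0=9 n_1=31 n_2=27 n_3=6  [Z2]
∂1: piv[de,df,dg,dp,dv,dw,dx,er] rk=8  ker:ef,eg,ep,ev,ew,ex,fg,fp,fr,fv,fw,fx,gp,gv,gw,pr,pv,pw,px,rv,rw,rx,vx
∂2: piv[deg,dew,dfp,dfw,dgw,dpv,dpw,dpx,dvx,efp,efr,efx,epr,epx,erv,erx,fgp,fgv,fpv] rk=19  ker:egw,fpr,fpw,fpx,frx,gpv,prx,pvx
∂3: piv[degw,efpr,efpx,efrx,eprx] rk=5  ker:fprx
b_2=(27−19)−5=3

b_2=3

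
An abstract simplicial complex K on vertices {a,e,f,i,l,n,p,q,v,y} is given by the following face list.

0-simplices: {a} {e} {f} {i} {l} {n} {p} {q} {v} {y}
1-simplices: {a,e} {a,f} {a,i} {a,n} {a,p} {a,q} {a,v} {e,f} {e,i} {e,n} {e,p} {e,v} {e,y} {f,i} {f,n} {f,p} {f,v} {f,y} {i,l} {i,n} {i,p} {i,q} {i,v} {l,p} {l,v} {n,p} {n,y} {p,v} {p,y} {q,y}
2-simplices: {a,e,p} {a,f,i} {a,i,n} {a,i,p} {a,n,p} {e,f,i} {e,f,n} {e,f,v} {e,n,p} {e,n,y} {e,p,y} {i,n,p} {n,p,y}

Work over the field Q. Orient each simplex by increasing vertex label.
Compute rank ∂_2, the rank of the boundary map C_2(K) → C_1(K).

n_0=10 n_1=30 n_2=13  [Q]
∂1: piv[ae,af,ai,an,ap,aq,av,ey,il] rk=9  ker:ef,ei,en,ep,ev,fi,fn,fp,fv,fy,in,ip,iq,iv,lp,lv,np,ny,pv,py,qy
∂2: piv[aep,afi,ain,aip,anp,efi,efn,efv,enp,eny,epy] rk=11  ker:inp,npy
rk∂_2=11

rank∂_2=11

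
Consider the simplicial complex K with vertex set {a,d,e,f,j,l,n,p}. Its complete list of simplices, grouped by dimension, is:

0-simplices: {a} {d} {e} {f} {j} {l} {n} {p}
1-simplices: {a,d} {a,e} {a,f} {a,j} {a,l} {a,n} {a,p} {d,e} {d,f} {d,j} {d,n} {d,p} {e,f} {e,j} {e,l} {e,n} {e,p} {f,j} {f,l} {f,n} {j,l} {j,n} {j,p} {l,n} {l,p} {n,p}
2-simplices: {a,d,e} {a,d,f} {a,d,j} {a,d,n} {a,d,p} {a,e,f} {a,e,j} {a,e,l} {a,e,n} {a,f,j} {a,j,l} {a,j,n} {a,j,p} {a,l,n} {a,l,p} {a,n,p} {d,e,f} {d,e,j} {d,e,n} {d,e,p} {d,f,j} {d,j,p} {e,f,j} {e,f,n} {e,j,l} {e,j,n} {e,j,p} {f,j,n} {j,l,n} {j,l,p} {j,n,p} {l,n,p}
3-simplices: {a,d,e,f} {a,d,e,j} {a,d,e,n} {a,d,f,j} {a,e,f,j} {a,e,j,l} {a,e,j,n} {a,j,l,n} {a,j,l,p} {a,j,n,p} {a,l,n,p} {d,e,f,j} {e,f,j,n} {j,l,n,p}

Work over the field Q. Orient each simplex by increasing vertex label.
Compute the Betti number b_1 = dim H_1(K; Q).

n_0=8 n_1=26 n_2=32 n_3=14  [Q]
∂1: piv[ad,ae,af,aj,al,an,ap] rk=7  ker:de,df,dj,dn,dp,ef,ej,el,en,ep,fj,fl,fn,jl,jn,jp,ln,lp,np
∂2: piv[ade,adf,adj,adn,adp,aef,aej,ael,aen,afj,ajl,ajn,ajp,aln,alp,anp,dep,efn] rk=18  ker:def,dej,den,dfj,djp,efj,ejl,ejn,ejp,fjn,jln,jlp,jnp,lnp
∂3: piv[adef,adej,aden,adfj,aefj,aejl,aejn,ajln,ajlp,ajnp,alnp,efjn] rk=12  ker:defj,jlnp
b_1=(26−7)−18=1

b_1=1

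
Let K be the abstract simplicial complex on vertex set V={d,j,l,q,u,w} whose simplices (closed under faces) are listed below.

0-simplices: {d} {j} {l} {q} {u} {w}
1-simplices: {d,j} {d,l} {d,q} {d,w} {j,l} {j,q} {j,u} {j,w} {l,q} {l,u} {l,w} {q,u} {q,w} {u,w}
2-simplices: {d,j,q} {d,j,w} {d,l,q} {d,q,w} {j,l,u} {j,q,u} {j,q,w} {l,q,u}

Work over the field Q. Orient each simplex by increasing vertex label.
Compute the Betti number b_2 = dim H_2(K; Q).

b_2=1

n_0=6 n_1=14 n_2=8  [Q]
∂1: piv[dj,dl,dq,dw,ju] rk=5  ker:jl,jq,jw,lq,lu,lw,qu,qw,uw
∂2: piv[djq,djw,dlq,dqw,jlu,jqu,lqu] rk=7  ker:jqw
b_2=(8−7)−0=1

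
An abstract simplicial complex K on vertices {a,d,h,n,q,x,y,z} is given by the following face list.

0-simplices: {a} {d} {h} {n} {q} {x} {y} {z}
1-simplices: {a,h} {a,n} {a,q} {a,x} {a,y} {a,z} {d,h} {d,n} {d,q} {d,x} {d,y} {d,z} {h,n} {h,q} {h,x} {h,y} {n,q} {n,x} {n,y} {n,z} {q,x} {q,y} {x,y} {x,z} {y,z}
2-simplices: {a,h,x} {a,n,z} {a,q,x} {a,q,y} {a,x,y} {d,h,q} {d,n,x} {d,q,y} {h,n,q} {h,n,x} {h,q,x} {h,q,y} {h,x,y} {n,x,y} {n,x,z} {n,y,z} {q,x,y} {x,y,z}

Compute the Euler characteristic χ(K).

χ(K)=1

n_0=8 n_1=25 n_2=18
χ=+8−25+18=1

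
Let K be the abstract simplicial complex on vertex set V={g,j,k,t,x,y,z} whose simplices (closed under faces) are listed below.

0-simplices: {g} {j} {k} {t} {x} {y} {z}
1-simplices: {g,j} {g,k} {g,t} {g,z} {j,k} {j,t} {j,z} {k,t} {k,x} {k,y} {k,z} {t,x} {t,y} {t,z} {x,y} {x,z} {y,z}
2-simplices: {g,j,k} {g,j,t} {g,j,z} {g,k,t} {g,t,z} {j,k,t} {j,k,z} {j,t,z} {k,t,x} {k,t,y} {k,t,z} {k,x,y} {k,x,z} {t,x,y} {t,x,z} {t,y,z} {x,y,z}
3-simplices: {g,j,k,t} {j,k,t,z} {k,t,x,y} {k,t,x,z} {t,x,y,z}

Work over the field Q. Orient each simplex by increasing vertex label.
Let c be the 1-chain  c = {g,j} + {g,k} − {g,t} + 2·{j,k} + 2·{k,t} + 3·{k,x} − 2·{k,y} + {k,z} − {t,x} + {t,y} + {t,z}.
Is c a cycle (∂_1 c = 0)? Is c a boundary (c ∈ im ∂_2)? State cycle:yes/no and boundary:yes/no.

cycle:no boundary:no

n_0=7 n_1=17 n_2=17 n_3=5  [Q]
∂1: piv[gj,gk,gt,gz,kx,ky] rk=6  ker:jk,jt,jz,kt,kz,tx,ty,tz,xy,xz,yz
∂2: piv[gjk,gjt,gjz,gkt,gtz,jkz,ktx,kty,kxy,kxz,tyz] rk=11  ker:jkt,jtz,ktz,txy,txz,xyz
∂3: piv[gjkt,jktz,ktxy,ktxz,txyz] rk=5
∂1c = −{g} − {j} − {k} + 2·{x} − {y} + 2·{z}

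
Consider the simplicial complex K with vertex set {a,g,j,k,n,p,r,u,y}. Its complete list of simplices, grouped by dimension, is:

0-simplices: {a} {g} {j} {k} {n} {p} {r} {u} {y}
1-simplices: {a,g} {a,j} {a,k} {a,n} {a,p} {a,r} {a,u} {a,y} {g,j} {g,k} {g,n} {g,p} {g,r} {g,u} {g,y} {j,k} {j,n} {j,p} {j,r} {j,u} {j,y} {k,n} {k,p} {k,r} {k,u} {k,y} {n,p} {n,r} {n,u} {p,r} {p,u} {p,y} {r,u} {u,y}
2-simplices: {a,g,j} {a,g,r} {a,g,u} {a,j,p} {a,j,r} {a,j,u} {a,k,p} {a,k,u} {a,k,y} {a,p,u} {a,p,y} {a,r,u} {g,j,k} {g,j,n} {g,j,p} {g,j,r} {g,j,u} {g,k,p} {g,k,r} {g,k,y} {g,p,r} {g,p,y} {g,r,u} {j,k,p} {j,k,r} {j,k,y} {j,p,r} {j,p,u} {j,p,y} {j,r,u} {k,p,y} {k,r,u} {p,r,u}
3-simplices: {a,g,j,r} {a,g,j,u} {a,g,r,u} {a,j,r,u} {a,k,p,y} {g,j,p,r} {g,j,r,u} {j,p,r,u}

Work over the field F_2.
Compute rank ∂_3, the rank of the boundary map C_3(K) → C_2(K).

n_0=9 n_1=34 n_2=33 n_3=8  [Z2]
∂1: piv[ag,aj,ak,an,ap,ar,au,ay] rk=8  ker:gj,gk,gn,gp,gr,gu,gy,jk,jn,jp,jr,ju,jy,kn,kp,kr,ku,ky,np,nr,nu,pr,pu,py,ru,uy
∂2: piv[agj,agr,agu,ajp,ajr,aju,akp,aku,aky,apu,apy,aru,gjk,gjn,gjp,gkp,gkr,gky,gpr,jky] rk=20  ker:gjr,gju,gpy,gru,jkp,jkr,jpr,jpu,jpy,jru,kpy,kru,pru
∂3: piv[agjr,agju,agru,ajru,akpy,gjpr,jpru] rk=7  ker:gjru
rk∂_3=7

rank∂_3=7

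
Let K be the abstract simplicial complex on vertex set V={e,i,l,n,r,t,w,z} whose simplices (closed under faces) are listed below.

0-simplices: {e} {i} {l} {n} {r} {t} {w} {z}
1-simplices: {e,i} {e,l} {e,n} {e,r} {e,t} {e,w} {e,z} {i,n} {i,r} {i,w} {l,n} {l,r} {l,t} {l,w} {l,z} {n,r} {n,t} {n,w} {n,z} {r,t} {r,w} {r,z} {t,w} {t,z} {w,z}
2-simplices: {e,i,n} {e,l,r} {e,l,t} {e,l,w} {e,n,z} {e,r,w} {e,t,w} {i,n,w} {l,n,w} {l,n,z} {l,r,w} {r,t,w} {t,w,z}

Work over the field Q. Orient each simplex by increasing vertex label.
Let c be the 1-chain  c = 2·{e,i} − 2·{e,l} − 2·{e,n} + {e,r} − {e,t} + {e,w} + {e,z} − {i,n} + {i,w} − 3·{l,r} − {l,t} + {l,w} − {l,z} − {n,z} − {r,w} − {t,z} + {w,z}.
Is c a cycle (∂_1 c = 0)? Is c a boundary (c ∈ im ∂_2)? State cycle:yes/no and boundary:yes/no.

cycle:no boundary:no

n_0=8 n_1=25 n_2=13  [Q]
∂1: piv[ei,el,en,er,et,ew,ez] rk=7  ker:in,ir,iw,ln,lr,lt,lw,lz,nr,nt,nw,nz,rt,rw,rz,tw,tz,wz
∂2: piv[ein,elr,elt,elw,enz,erw,etw,inw,lnw,lnz,rtw,twz] rk=12  ker:lrw
∂1c = 2·{i} + 2·{l} − 2·{n} − {r} − {t} + {w} − {z}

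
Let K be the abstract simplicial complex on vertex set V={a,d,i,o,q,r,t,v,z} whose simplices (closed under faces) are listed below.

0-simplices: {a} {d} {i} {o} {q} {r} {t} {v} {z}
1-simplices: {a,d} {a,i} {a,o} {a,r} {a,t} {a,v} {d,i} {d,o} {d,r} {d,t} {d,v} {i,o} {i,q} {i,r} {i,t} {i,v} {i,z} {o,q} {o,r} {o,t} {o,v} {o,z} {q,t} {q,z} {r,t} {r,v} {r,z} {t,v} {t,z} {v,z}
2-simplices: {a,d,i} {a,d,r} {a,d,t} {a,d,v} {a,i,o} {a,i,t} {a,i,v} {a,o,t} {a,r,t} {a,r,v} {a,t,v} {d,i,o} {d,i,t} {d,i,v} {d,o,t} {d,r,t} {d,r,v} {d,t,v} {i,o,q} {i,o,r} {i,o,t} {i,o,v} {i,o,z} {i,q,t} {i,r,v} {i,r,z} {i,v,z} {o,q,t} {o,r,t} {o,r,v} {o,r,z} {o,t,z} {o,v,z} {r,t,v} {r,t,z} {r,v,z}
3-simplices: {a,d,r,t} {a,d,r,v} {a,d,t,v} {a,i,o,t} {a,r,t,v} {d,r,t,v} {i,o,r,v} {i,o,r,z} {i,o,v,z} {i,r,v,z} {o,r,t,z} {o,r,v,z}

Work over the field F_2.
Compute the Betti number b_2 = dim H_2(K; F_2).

n_0=9 n_1=30 n_2=36 n_3=12  [Z2]
∂1: piv[ad,ai,ao,ar,at,av,iq,iz] rk=8  ker:di,do,dr,dt,dv,io,ir,it,iv,oq,or,ot,ov,oz,qt,qz,rt,rv,rz,tv,tz,vz
∂2: piv[adi,adr,adt,adv,aio,ait,aiv,aot,art,arv,atv,dio,ioq,ior,iov,ioz,iqt,irv,irz,ivz,otz] rk=21  ker:dit,div,dot,drt,drv,dtv,iot,oqt,ort,orv,orz,ovz,rtv,rtz,rvz
∂3: piv[adrt,adrv,adtv,aiot,artv,iorv,iorz,iovz,irvz,ortz] rk=10  ker:drtv,orvz
b_2=(36−21)−10=5

b_2=5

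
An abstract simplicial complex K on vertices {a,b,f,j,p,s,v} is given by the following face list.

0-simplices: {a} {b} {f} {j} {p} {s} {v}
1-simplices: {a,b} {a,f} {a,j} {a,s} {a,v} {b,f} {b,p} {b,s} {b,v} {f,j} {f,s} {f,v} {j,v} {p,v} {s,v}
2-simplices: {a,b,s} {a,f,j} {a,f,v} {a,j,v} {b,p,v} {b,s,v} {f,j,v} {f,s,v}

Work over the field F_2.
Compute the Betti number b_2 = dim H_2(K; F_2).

n_0=7 n_1=15 n_2=8  [Z2]
∂1: piv[ab,af,aj,as,av,bp] rk=6  ker:bf,bs,bv,fj,fs,fv,jv,pv,sv
∂2: piv[abs,afj,afv,ajv,bpv,bsv,fsv] rk=7  ker:fjv
b_2=(8−7)−0=1

b_2=1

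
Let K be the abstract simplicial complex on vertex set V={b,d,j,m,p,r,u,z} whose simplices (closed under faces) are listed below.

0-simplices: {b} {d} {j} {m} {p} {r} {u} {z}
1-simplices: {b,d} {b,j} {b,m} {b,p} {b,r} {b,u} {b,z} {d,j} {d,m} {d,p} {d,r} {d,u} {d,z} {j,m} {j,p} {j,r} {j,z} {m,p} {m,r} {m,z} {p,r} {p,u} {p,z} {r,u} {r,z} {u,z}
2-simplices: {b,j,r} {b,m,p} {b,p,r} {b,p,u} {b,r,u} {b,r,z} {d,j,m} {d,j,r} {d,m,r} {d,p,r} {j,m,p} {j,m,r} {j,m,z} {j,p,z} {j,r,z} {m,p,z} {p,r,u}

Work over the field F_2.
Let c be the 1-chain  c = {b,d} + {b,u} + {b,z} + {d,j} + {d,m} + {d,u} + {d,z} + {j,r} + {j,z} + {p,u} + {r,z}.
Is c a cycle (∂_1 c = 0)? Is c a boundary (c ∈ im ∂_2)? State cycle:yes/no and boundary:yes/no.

n_0=8 n_1=26 n_2=17  [Z2]
∂1: piv[bd,bj,bm,bp,br,bu,bz] rk=7  ker:dj,dm,dp,dr,du,dz,jm,jp,jr,jz,mp,mr,mz,pr,pu,pz,ru,rz,uz
∂2: piv[bjr,bmp,bpr,bpu,bru,brz,djm,djr,dmr,dpr,jmp,jmz,jpz,jrz] rk=14  ker:jmr,mpz,pru
∂1c = {b} + {d} + {j} + {m} + {p} + {u}

cycle:no boundary:no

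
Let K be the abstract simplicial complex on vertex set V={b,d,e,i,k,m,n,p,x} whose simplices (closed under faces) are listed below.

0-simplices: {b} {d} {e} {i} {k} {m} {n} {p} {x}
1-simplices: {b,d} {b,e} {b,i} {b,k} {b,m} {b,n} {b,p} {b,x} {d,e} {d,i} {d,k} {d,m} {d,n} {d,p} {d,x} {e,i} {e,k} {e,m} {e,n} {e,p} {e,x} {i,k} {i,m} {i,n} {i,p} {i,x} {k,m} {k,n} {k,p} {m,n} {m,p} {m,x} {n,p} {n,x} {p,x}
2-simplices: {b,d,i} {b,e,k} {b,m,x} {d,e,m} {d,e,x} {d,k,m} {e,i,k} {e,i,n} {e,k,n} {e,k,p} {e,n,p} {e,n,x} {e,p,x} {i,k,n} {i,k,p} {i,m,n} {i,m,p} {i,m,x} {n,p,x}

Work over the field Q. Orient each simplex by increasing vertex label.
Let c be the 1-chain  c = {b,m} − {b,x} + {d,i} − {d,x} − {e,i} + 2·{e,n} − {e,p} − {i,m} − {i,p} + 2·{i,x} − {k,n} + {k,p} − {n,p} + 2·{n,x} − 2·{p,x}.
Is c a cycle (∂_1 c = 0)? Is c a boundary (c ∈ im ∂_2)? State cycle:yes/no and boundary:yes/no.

n_0=9 n_1=35 n_2=19  [Q]
∂1: piv[bd,be,bi,bk,bm,bn,bp,bx] rk=8  ker:de,di,dk,dm,dn,dp,dx,ei,ek,em,en,ep,ex,ik,im,in,ip,ix,km,kn,kp,mn,mp,mx,np,nx,px
∂2: piv[bdi,bek,bmx,dem,dex,dkm,eik,ein,ekn,ekp,enp,enx,epx,ikp,imn,imp,imx] rk=17  ker:ikn,npx
∂1c = 0
c vs im∂2: residual ≠ 0 ⇒ not boundary

cycle:yes boundary:no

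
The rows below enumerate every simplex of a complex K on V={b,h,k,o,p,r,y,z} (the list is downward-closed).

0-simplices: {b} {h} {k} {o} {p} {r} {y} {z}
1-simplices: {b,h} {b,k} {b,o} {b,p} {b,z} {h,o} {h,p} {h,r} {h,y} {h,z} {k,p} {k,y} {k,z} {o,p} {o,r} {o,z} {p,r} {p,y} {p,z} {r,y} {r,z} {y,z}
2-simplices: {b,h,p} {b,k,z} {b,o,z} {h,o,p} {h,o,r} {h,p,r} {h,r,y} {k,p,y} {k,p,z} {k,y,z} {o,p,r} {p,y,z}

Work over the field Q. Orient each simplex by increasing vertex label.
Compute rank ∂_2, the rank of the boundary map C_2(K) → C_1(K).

n_0=8 n_1=22 n_2=12  [Q]
∂1: piv[bh,bk,bo,bp,bz,hr,hy] rk=7  ker:ho,hp,hz,kp,ky,kz,op,or,oz,pr,py,pz,ry,rz,yz
∂2: piv[bhp,bkz,boz,hop,hor,hpr,hry,kpy,kpz,kyz] rk=10  ker:opr,pyz
rk∂_2=10

rank∂_2=10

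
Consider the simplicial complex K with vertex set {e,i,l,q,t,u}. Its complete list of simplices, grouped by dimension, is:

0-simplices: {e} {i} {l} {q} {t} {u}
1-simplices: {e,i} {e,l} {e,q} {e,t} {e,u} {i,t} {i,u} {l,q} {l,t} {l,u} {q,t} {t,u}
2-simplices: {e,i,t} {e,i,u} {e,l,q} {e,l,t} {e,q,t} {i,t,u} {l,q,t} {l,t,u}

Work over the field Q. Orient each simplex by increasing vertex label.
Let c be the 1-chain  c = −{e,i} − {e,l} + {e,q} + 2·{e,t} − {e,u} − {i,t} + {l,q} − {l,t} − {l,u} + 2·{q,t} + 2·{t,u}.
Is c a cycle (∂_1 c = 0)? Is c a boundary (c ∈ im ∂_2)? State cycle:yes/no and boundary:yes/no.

n_0=6 n_1=12 n_2=8  [Q]
∂1: piv[ei,el,eq,et,eu] rk=5  ker:it,iu,lq,lt,lu,qt,tu
∂2: piv[eit,eiu,elq,elt,eqt,itu,ltu] rk=7  ker:lqt
∂1c = 0
c vs im∂2: reduces to 0 ⇒ boundary

cycle:yes boundary:yes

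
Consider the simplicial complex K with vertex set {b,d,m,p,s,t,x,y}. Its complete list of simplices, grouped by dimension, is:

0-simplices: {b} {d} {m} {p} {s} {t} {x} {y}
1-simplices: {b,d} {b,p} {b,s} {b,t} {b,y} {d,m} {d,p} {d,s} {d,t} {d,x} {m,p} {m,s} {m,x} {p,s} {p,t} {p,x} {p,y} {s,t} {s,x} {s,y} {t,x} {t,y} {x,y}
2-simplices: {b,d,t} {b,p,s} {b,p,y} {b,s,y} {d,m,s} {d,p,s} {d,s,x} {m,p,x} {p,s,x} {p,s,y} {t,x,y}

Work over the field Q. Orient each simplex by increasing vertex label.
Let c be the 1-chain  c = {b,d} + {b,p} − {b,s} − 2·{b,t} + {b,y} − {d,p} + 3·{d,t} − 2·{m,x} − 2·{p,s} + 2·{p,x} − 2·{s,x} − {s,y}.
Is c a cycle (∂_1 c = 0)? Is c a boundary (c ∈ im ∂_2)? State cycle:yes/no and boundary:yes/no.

cycle:no boundary:no

n_0=8 n_1=23 n_2=11  [Q]
∂1: piv[bd,bp,bs,bt,by,dm,dx] rk=7  ker:dp,ds,dt,mp,ms,mx,ps,pt,px,py,st,sx,sy,tx,ty,xy
∂2: piv[bdt,bps,bpy,bsy,dms,dps,dsx,mpx,psx,txy] rk=10  ker:psy
∂1c = −{d} + 2·{m} + {t} − 2·{x}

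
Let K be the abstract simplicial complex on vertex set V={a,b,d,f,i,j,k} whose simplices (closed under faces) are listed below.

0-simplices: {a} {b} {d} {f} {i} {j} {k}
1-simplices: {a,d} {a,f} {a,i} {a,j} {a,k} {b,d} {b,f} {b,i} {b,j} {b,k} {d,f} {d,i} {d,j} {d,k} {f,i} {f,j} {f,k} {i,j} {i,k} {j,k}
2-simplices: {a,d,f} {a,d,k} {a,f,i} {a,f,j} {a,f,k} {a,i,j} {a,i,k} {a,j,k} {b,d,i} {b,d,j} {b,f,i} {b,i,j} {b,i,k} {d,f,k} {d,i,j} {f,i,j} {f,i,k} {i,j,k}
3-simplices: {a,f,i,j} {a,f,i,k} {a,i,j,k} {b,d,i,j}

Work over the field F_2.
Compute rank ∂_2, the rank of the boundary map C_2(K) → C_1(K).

rank∂_2=13

n_0=7 n_1=20 n_2=18 n_3=4  [Z2]
∂1: piv[ad,af,ai,aj,ak,bd] rk=6  ker:bf,bi,bj,bk,df,di,dj,dk,fi,fj,fk,ij,ik,jk
∂2: piv[adf,adk,afi,afj,afk,aij,aik,ajk,bdi,bdj,bfi,bij,bik] rk=13  ker:dfk,dij,fij,fik,ijk
∂3: piv[afij,afik,aijk,bdij] rk=4
rk∂_2=13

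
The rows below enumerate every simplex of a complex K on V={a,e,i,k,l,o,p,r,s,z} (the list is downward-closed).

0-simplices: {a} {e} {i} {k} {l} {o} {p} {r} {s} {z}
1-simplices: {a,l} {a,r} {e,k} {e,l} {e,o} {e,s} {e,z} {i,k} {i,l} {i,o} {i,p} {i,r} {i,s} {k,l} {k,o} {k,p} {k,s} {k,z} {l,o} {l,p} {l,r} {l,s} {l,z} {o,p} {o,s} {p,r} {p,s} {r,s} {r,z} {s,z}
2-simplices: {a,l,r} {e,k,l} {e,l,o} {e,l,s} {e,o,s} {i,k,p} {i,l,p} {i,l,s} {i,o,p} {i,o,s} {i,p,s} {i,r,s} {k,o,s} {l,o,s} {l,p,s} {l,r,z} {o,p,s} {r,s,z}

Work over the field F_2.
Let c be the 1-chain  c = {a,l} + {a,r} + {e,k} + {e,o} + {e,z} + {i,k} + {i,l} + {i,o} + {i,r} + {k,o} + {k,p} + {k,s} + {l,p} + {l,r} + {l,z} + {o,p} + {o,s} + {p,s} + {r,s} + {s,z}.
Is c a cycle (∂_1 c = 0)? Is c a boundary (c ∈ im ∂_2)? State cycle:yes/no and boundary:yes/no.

cycle:no boundary:no

n_0=10 n_1=30 n_2=18  [Z2]
∂1: piv[al,ar,ek,el,eo,es,ez,ik,ip] rk=9  ker:il,io,ir,is,kl,ko,kp,ks,kz,lo,lp,lr,ls,lz,op,os,pr,ps,rs,rz,sz
∂2: piv[alr,ekl,elo,els,eos,ikp,ilp,ils,iop,ios,ips,irs,kos,lrz,rsz] rk=15  ker:los,lps,ops
∂1c = {e} + {k} + {l} + {o} + {s} + {z}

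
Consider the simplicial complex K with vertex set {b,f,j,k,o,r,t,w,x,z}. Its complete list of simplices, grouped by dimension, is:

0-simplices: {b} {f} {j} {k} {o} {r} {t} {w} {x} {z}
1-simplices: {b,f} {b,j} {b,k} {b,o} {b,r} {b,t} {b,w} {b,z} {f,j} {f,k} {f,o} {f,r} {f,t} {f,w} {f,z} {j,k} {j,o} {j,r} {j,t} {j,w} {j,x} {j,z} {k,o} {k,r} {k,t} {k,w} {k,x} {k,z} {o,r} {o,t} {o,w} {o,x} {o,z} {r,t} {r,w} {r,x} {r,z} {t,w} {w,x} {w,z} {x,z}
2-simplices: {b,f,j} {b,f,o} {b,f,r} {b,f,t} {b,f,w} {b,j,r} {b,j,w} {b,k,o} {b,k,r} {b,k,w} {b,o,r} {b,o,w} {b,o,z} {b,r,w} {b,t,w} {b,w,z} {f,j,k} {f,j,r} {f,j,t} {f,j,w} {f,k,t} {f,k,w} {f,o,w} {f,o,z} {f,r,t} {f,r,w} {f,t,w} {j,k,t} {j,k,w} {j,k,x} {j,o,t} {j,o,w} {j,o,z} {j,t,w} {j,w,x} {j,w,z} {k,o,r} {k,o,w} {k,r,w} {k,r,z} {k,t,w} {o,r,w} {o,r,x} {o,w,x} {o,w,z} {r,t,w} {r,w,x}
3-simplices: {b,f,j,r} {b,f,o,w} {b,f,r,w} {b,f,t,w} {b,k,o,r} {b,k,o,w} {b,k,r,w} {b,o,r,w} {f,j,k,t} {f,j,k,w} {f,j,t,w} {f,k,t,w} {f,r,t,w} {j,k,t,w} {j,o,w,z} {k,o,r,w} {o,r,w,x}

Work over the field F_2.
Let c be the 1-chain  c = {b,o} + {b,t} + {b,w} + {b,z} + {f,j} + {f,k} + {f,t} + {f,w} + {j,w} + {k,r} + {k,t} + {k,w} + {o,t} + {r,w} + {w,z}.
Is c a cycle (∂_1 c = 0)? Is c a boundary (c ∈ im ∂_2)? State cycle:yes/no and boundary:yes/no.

n_0=10 n_1=41 n_2=47 n_3=17  [Z2]
∂1: piv[bf,bj,bk,bo,br,bt,bw,bz,jx] rk=9  ker:fj,fk,fo,fr,ft,fw,fz,jk,jo,jr,jt,jw,jz,ko,kr,kt,kw,kx,kz,or,ot,ow,ox,oz,rt,rw,rx,rz,tw,wx,wz,xz
∂2: piv[bfj,bfo,bfr,bft,bfw,bjr,bjw,bko,bkr,bkw,bor,bow,boz,brw,btw,bwz,fjk,fjt,fkt,fkw,foz,frt,jkx,jot,jow,joz,jwx,krz,orx,owx] rk=30  ker:fjr,fjw,fow,frw,ftw,jkt,jkw,jtw,jwz,kor,kow,krw,ktw,orw,owz,rtw,rwx
∂3: piv[bfjr,bfow,bfrw,bftw,bkor,bkow,bkrw,borw,fjkt,fjkw,fjtw,fktw,frtw,jowz,orwx] rk=15  ker:jktw,korw
∂1c = 0
c vs im∂2: reduces to 0 ⇒ boundary

cycle:yes boundary:yes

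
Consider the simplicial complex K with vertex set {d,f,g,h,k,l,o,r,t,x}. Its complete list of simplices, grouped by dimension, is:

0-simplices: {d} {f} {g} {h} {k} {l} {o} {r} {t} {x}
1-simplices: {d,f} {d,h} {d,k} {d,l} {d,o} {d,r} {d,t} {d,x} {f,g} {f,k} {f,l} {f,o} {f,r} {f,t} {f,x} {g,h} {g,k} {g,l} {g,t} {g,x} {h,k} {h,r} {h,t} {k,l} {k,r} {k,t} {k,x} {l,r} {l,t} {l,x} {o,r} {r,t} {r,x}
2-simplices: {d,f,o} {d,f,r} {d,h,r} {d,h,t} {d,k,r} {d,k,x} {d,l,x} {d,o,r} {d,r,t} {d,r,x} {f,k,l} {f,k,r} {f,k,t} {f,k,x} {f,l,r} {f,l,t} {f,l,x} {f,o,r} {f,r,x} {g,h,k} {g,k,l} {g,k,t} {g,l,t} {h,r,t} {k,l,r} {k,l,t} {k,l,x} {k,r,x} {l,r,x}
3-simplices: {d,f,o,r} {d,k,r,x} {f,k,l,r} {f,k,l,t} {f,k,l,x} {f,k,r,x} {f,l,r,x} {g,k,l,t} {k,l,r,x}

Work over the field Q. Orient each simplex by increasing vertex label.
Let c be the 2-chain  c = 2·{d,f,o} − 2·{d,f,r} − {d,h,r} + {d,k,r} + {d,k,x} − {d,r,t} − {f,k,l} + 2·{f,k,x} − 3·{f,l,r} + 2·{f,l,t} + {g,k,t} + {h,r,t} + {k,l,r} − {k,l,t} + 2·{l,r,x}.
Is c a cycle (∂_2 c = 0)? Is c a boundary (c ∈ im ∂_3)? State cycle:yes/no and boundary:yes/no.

cycle:no boundary:no

n_0=10 n_1=33 n_2=29 n_3=9  [Q]
∂1: piv[df,dh,dk,dl,do,dr,dt,dx,fg] rk=9  ker:fk,fl,fo,fr,ft,fx,gh,gk,gl,gt,gx,hk,hr,ht,kl,kr,kt,kx,lr,lt,lx,or,rt,rx
∂2: piv[dfo,dfr,dhr,dht,dkr,dkx,dlx,dor,drt,drx,fkl,fkr,fkt,fkx,flr,flt,flx,ghk,gkl,gkt] rk=20  ker:for,frx,glt,hrt,klr,klt,klx,krx,lrx
∂3: piv[dfor,dkrx,fklr,fklt,fklx,fkrx,flrx,gklt] rk=8  ker:klrx
∂2c = −{d,h} + 2·{d,k} − 2·{d,o} + {d,r} + {d,t} − {d,x} + {f,k} + 2·{f,o} + {f,r} − 2·{f,t} − 2·{f,x} + {g,k} − {g,t} − {h,t} − {k,l} + 2·{k,t} + 3·{k,x} + {l,t} − 2·{l,x} + 2·{r,x}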